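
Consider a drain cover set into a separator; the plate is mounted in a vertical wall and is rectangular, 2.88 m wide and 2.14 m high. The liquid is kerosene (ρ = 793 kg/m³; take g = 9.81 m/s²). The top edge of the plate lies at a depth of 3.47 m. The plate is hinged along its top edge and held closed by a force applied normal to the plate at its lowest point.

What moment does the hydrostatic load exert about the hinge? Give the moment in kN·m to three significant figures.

M ≈ 251 kN·m

γ = ρg = 793 × 9.81 / 1000 = 7.77933 kN/m³.
The centroid lies 2.14/2 = 1.07 m below the top edge, so the centroid depth is h_c = 3.47 + 1.07 = 4.54 m.
A = 2.88 × 2.14 = 6.1632 m².
Resultant F = γ·h_c·A = 7.77933 × 4.54 × 6.1632 = 217.673 kN.
I_c = b·h³/12 = 2.88 × 2.14³/12 = 2.35208 m⁴.
Centre of pressure: y_p = y_c + I_c/(y_c·A) = 4.54 + 2.35208/(4.54 × 6.1632) = 4.54 + 0.0840601 = 4.62406 m along the plane.
The resultant acts 1.07 + 0.0840601 = 1.15406 m (along the plate) below the hinge at the top edge, so the moment about the hinge is M = F × 1.15406 = 217.673 × 1.15406 = 251.208 kN·m.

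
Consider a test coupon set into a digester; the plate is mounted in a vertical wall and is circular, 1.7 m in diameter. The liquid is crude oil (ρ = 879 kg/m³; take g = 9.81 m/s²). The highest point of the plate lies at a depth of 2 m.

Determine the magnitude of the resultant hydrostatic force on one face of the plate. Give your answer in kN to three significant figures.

F ≈ 55.8 kN

γ = ρg = 879 × 9.81 / 1000 = 8.62299 kN/m³.
The centroid is at the centre, 0.85 m below the top of the plate, so the centroid depth is h_c = 2 + 0.85 = 2.85 m.
A = π(0.85)² = 2.2698 m².
Resultant F = γ·h_c·A = 8.62299 × 2.85 × 2.2698 = 55.7815 kN.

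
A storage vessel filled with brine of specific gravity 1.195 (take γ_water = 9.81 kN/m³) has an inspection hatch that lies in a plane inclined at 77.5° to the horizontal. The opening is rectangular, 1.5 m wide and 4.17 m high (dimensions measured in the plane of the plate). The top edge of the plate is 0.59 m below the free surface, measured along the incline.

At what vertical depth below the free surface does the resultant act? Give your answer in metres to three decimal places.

γ = 1.195 × 9.81 = 11.72295 kN/m³.
Let θ = 77.5° be the plate's angle to the horizontal; measure y along the incline from where the plane meets the free surface. Vertical depth h = y·sinθ with sinθ = 0.976296.
The centroid lies 4.17/2 = 2.085 m below the top edge, so y_c = 0.59 + 2.085 = 2.675 m and h_c = 2.675 × 0.976296 = 2.61159 m.
A = 1.5 × 4.17 = 6.255 m².
Resultant F = γ·h_c·A = 11.72295 × 2.61159 × 6.255 = 191.5 kN.
I_c = b·h³/12 = 1.5 × 4.17³/12 = 9.06396 m⁴.
Centre of pressure: y_p = y_c + I_c/(y_c·A) = 2.675 + 9.06396/(2.675 × 6.255) = 2.675 + 0.54171 = 3.21671 m along the plane.
Vertically, h_p = y_p·sinθ = 3.21671 × 0.976296 = 3.14046 m.

h_p = 3.140 m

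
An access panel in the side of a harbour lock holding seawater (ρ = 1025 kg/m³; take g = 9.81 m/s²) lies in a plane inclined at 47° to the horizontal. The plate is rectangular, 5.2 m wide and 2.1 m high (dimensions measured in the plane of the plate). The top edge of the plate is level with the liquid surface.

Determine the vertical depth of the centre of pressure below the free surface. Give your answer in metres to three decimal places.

γ = ρg = 1025 × 9.81 / 1000 = 10.05525 kN/m³.
Let θ = 47° be the plate's angle to the horizontal; measure y along the incline from where the plane meets the free surface. Vertical depth h = y·sinθ with sinθ = 0.731354.
The centroid lies 2.1/2 = 1.05 m below the top edge, so y_c = 1.05 m and h_c = 1.05 × 0.731354 = 0.767922 m.
A = 5.2 × 2.1 = 10.92 m².
Resultant F = γ·h_c·A = 10.05525 × 0.767922 × 10.92 = 84.3204 kN.
I_c = b·h³/12 = 5.2 × 2.1³/12 = 4.0131 m⁴.
Centre of pressure: y_p = y_c + I_c/(y_c·A) = 1.05 + 4.0131/(1.05 × 10.92) = 1.05 + 0.35 = 1.4 m along the plane.
Vertically, h_p = y_p·sinθ = 1.4 × 0.731354 = 1.0239 m.

h_p = 1.024 m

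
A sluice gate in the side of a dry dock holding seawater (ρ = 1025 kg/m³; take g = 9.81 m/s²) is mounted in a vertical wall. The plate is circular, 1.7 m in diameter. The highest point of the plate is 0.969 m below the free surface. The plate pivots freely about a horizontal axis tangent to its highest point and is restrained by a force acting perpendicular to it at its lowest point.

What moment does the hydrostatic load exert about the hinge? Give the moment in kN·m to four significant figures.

γ = ρg = 1025 × 9.81 / 1000 = 10.05525 kN/m³.
The centroid is at the centre, 0.85 m below the top of the plate, so the centroid depth is h_c = 0.969 + 0.85 = 1.819 m.
A = π(0.85)² = 2.2698 m².
Resultant F = γ·h_c·A = 10.05525 × 1.819 × 2.2698 = 41.5158 kN.
I_c = πr⁴/4 = π × 0.85⁴/4 = 0.409983 m⁴.
Centre of pressure: y_p = y_c + I_c/(y_c·A) = 1.819 + 0.409983/(1.819 × 2.2698) = 1.819 + 0.0992992 = 1.9183 m along the plane.
The resultant acts 0.85 + 0.0992992 = 0.949299 m (along the plate) below the hinge at the top edge, so the moment about the hinge is M = F × 0.949299 = 41.5158 × 0.949299 = 39.4109 kN·m.

M ≈ 39.41 kN·m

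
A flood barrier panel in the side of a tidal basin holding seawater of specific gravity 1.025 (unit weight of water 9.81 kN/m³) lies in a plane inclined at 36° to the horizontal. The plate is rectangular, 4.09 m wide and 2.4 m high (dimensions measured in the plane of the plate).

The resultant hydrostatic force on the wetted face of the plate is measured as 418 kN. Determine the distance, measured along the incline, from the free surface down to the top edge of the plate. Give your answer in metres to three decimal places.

γ = 1.025 × 9.81 = 10.05525 kN/m³.
A = 4.09 × 2.4 = 9.816 m².
From F = γ·h_c·A, the centroid depth is h_c = 418/(10.05525 × 9.816) = 4.23496 m.
Let θ = 36° be the plate's angle to the horizontal; measure y along the incline from where the plane meets the free surface. Vertical depth h = y·sinθ with sinθ = 0.587785.
Along the incline, y_c = h_c/sinθ = 4.23496/0.587785 = 7.20495 m.
The centroid lies 2.4/2 = 1.2 m below the top edge, so the top edge sits at y_top = 7.20495 − 1.2 = 6.00495 m along the incline.

y_top ≈ 6.005 m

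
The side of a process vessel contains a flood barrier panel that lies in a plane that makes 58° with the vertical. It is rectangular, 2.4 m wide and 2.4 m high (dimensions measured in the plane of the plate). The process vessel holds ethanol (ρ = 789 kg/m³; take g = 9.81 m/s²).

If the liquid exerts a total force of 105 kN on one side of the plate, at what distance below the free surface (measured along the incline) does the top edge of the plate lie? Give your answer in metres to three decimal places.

y_top ≈ 3.244 m

γ = ρg = 789 × 9.81 / 1000 = 7.74009 kN/m³.
A = 2.4 × 2.4 = 5.76 m².
From F = γ·h_c·A, the centroid depth is h_c = 105/(7.74009 × 5.76) = 2.35516 m.
The plate makes 58° with the vertical, i.e. θ = 90° − 58° = 32° to the horizontal. Measuring y along the incline from the free-surface line, vertical depth h = y·sinθ with sinθ = 0.529919.
Along the incline, y_c = h_c/sinθ = 2.35516/0.529919 = 4.44438 m.
The centroid lies 2.4/2 = 1.2 m below the top edge, so the top edge sits at y_top = 4.44438 − 1.2 = 3.24438 m along the incline.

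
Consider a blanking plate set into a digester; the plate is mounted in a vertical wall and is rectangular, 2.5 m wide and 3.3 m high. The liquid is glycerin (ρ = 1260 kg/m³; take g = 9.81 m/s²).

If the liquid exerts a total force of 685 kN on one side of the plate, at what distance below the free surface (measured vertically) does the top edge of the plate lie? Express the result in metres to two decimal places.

d_top ≈ 5.07 m

γ = ρg = 1260 × 9.81 / 1000 = 12.3606 kN/m³.
A = 2.5 × 3.3 = 8.25 m².
From F = γ·h_c·A, the centroid depth is h_c = 685/(12.3606 × 8.25) = 6.71734 m.
The centroid lies 3.3/2 = 1.65 m below the top edge, so the top edge sits at h_top = 6.71734 − 1.65 = 5.06734 m below the surface.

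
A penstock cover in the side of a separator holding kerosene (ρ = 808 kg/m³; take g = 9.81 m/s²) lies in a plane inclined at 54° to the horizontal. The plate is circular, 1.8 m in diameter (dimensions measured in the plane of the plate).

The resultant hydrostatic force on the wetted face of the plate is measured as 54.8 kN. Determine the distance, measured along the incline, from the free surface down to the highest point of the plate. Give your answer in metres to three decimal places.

γ = ρg = 808 × 9.81 / 1000 = 7.92648 kN/m³.
A = π(0.9)² = 2.54469 m².
From F = γ·h_c·A, the centroid depth is h_c = 54.8/(7.92648 × 2.54469) = 2.71685 m.
Let θ = 54° be the plate's angle to the horizontal; measure y along the incline from where the plane meets the free surface. Vertical depth h = y·sinθ with sinθ = 0.809017.
Along the incline, y_c = h_c/sinθ = 2.71685/0.809017 = 3.35821 m.
The centroid is at the centre, 0.9 m below the top of the plate, so the highest point sits at y_top = 3.35821 − 0.9 = 2.45821 m along the incline.

y_top ≈ 2.458 m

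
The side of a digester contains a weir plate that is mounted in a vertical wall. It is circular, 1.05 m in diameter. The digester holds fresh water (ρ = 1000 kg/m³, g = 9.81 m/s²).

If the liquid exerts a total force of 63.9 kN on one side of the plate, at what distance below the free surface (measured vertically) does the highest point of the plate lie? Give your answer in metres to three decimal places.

d_top ≈ 6.998 m

γ = ρg = 1000 × 9.81 = 9810 N/m³ = 9.81 kN/m³.
A = π(0.525)² = 0.865901 m².
From F = γ·h_c·A, the centroid depth is h_c = 63.9/(9.81 × 0.865901) = 7.52252 m.
The centroid is at the centre, 0.525 m below the top of the plate, so the highest point sits at h_top = 7.52252 − 0.525 = 6.99752 m below the surface.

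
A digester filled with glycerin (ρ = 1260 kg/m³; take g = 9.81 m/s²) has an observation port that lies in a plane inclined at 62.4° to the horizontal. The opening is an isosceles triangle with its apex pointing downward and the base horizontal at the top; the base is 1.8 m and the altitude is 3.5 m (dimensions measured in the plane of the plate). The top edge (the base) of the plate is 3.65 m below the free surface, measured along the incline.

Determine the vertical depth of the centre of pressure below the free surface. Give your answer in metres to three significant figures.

γ = ρg = 1260 × 9.81 / 1000 = 12.3606 kN/m³.
Let θ = 62.4° be the plate's angle to the horizontal; measure y along the incline from where the plane meets the free surface. Vertical depth h = y·sinθ with sinθ = 0.886204.
With the apex down, the centroid sits h/3 = 3.5/3 = 1.16667 m below the base (the top edge), so y_c = 3.65 + 1.16667 = 4.81667 m and h_c = 4.81667 × 0.886204 = 4.26855 m.
A = ½ × 1.8 × 3.5 = 3.15 m².
Resultant F = γ·h_c·A = 12.3606 × 4.26855 × 3.15 = 166.2 kN.
I_c = b·h³/36 = 1.8 × 3.5³/36 = 2.14375 m⁴.
Centre of pressure: y_p = y_c + I_c/(y_c·A) = 4.81667 + 2.14375/(4.81667 × 3.15) = 4.81667 + 0.141292 = 4.95796 m along the plane.
Vertically, h_p = y_p·sinθ = 4.95796 × 0.886204 = 4.39376 m.

h_p = 4.39 m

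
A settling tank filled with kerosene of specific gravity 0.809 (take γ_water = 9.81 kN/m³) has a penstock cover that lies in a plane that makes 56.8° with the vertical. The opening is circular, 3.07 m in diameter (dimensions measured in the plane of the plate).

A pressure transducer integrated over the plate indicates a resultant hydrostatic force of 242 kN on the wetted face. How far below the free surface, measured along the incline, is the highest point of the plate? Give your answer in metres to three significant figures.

γ = 0.809 × 9.81 = 7.93629 kN/m³.
A = π(1.535)² = 7.4023 m².
From F = γ·h_c·A, the centroid depth is h_c = 242/(7.93629 × 7.4023) = 4.11937 m.
The plate makes 56.8° with the vertical, i.e. θ = 90° − 56.8° = 33.2° to the horizontal. Measuring y along the incline from the free-surface line, vertical depth h = y·sinθ with sinθ = 0.547563.
Along the incline, y_c = h_c/sinθ = 4.11937/0.547563 = 7.5231 m.
The centroid is at the centre, 1.535 m below the top of the plate, so the highest point sits at y_top = 7.5231 − 1.535 = 5.9881 m along the incline.

y_top ≈ 5.99 m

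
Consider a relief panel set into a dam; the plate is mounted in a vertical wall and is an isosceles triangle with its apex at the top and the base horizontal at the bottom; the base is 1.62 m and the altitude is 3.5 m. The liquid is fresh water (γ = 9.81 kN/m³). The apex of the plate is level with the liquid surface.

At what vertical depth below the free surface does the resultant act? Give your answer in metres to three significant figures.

γ = 9.81 kN/m³.
With the apex up, the centroid sits 2h/3 = 2 × 3.5/3 = 2.33333 m below the apex, so the centroid depth is h_c = 2.33333 m.
A = ½ × 1.62 × 3.5 = 2.835 m².
Resultant F = γ·h_c·A = 9.81 × 2.33333 × 2.835 = 64.8931 kN.
I_c = b·h³/36 = 1.62 × 3.5³/36 = 1.92938 m⁴.
Centre of pressure: y_p = y_c + I_c/(y_c·A) = 2.33333 + 1.92938/(2.33333 × 2.835) = 2.33333 + 0.291668 = 2.625 m along the plane.

h_p = 2.63 m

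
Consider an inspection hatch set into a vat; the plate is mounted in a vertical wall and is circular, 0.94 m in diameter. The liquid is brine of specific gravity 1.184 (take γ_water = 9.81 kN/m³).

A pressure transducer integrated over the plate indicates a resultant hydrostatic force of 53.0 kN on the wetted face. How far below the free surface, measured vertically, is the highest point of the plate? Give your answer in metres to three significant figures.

γ = 1.184 × 9.81 = 11.61504 kN/m³.
A = π(0.47)² = 0.693978 m².
From F = γ·h_c·A, the centroid depth is h_c = 53.0/(11.61504 × 0.693978) = 6.57521 m.
The centroid is at the centre, 0.47 m below the top of the plate, so the highest point sits at h_top = 6.57521 − 0.47 = 6.10521 m below the surface.

d_top ≈ 6.11 m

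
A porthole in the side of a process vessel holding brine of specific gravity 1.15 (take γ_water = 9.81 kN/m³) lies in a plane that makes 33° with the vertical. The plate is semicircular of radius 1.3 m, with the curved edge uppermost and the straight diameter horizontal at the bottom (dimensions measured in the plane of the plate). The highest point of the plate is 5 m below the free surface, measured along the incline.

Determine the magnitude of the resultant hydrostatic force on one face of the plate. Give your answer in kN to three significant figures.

F ≈ 144 kN

γ = 1.15 × 9.81 = 11.2815 kN/m³.
The plate makes 33° with the vertical, i.e. θ = 90° − 33° = 57° to the horizontal. Measuring y along the incline from the free-surface line, vertical depth h = y·sinθ with sinθ = 0.838671.
The centroid lies 4r/(3π) = 0.551737 m above the diameter, so r − 4r/(3π) = 1.3 − 0.551737 = 0.748263 m below the topmost point, so y_c = 5 + 0.748263 = 5.74826 m and h_c = 5.74826 × 0.838671 = 4.8209 m.
A = πr²/2 = π × 1.3²/2 = 2.65465 m².
Resultant F = γ·h_c·A = 11.2815 × 4.8209 × 2.65465 = 144.378 kN.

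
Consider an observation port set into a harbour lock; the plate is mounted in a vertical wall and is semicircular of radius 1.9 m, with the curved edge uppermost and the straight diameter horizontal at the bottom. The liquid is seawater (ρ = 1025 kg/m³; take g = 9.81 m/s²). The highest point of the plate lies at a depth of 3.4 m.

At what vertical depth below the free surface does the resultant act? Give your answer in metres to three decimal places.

h_p = 4.550 m

γ = ρg = 1025 × 9.81 / 1000 = 10.05525 kN/m³.
The centroid lies 4r/(3π) = 0.806385 m above the diameter, so r − 4r/(3π) = 1.9 − 0.806385 = 1.09361 m below the topmost point, so the centroid depth is h_c = 3.4 + 1.09361 = 4.49361 m.
A = πr²/2 = π × 1.9²/2 = 5.67057 m².
Resultant F = γ·h_c·A = 10.05525 × 4.49361 × 5.67057 = 256.221 kN.
I_c = (π/8 − 8/(9π))·r⁴ = 0.109757 × 1.9⁴ = 1.43036 m⁴.
Centre of pressure: y_p = y_c + I_c/(y_c·A) = 4.49361 + 1.43036/(4.49361 × 5.67057) = 4.49361 + 0.0561336 = 4.54974 m along the plane.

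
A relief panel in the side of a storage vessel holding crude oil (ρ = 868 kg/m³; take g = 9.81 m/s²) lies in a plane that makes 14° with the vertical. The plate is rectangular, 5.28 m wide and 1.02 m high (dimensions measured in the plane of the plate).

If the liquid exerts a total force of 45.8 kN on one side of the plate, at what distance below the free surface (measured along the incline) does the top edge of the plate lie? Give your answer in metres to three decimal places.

y_top ≈ 0.519 m

γ = ρg = 868 × 9.81 / 1000 = 8.51508 kN/m³.
A = 5.28 × 1.02 = 5.3856 m².
From F = γ·h_c·A, the centroid depth is h_c = 45.8/(8.51508 × 5.3856) = 0.998717 m.
The plate makes 14° with the vertical, i.e. θ = 90° − 14° = 76° to the horizontal. Measuring y along the incline from the free-surface line, vertical depth h = y·sinθ with sinθ = 0.970296.
Along the incline, y_c = h_c/sinθ = 0.998717/0.970296 = 1.02929 m.
The centroid lies 1.02/2 = 0.51 m below the top edge, so the top edge sits at y_top = 1.02929 − 0.51 = 0.51929 m along the incline.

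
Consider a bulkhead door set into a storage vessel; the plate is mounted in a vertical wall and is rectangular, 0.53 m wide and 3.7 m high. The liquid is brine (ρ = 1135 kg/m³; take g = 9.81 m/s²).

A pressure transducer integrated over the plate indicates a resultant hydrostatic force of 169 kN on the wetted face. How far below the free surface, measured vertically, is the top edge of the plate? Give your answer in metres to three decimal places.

γ = ρg = 1135 × 9.81 / 1000 = 11.13435 kN/m³.
A = 0.53 × 3.7 = 1.961 m².
From F = γ·h_c·A, the centroid depth is h_c = 169/(11.13435 × 1.961) = 7.74006 m.
The centroid lies 3.7/2 = 1.85 m below the top edge, so the top edge sits at h_top = 7.74006 − 1.85 = 5.89006 m below the surface.

d_top ≈ 5.890 m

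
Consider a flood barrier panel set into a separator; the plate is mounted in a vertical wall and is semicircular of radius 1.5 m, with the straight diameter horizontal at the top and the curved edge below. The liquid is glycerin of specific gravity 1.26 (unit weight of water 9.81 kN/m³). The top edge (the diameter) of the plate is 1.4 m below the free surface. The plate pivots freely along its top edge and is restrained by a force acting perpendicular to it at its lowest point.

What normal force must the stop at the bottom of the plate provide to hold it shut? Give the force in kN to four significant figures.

γ = 1.26 × 9.81 = 12.3606 kN/m³.
The centroid of a semicircle lies 4r/(3π) = 0.63662 m from the diameter, here below the top edge, so the centroid depth is h_c = 1.4 + 0.63662 = 2.03662 m.
A = πr²/2 = π × 1.5²/2 = 3.53429 m².
Resultant F = γ·h_c·A = 12.3606 × 2.03662 × 3.53429 = 88.9717 kN.
I_c = (π/8 − 8/(9π))·r⁴ = 0.109757 × 1.5⁴ = 0.555645 m⁴.
Centre of pressure: y_p = y_c + I_c/(y_c·A) = 2.03662 + 0.555645/(2.03662 × 3.53429) = 2.03662 + 0.0771943 = 2.11381 m along the plane.
The resultant acts 0.63662 + 0.0771943 = 0.713814 m (along the plate) below the hinge at the top edge, so the moment about the hinge is M = F × 0.713814 = 88.9717 × 0.713814 = 63.5092 kN·m.
A normal force at the bottom, 1.5 m from the hinge, must supply this moment: P = 63.5092/1.5 = 42.3395 kN.

P ≈ 42.34 kN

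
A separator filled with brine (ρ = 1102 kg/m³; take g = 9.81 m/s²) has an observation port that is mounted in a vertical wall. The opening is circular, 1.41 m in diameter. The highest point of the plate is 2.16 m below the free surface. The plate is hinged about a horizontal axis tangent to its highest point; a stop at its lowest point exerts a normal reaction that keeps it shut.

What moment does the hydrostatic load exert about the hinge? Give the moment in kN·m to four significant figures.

M ≈ 36.19 kN·m

γ = ρg = 1102 × 9.81 / 1000 = 10.81062 kN/m³.
The centroid is at the centre, 0.705 m below the top of the plate, so the centroid depth is h_c = 2.16 + 0.705 = 2.865 m.
A = π(0.705)² = 1.56145 m².
Resultant F = γ·h_c·A = 10.81062 × 2.865 × 1.56145 = 48.3619 kN.
I_c = πr⁴/4 = π × 0.705⁴/4 = 0.19402 m⁴.
Centre of pressure: y_p = y_c + I_c/(y_c·A) = 2.865 + 0.19402/(2.865 × 1.56145) = 2.865 + 0.0433704 = 2.90837 m along the plane.
The resultant acts 0.705 + 0.0433704 = 0.74837 m (along the plate) below the hinge at the top edge, so the moment about the hinge is M = F × 0.74837 = 48.3619 × 0.74837 = 36.1926 kN·m.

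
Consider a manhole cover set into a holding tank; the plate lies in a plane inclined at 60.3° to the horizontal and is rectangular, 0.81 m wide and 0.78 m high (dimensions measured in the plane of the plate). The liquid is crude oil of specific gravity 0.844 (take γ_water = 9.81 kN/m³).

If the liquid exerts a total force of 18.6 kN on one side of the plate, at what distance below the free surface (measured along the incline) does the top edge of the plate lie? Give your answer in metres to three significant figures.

γ = 0.844 × 9.81 = 8.27964 kN/m³.
A = 0.81 × 0.78 = 0.6318 m².
From F = γ·h_c·A, the centroid depth is h_c = 18.6/(8.27964 × 0.6318) = 3.55567 m.
Let θ = 60.3° be the plate's angle to the horizontal; measure y along the incline from where the plane meets the free surface. Vertical depth h = y·sinθ with sinθ = 0.868632.
Along the incline, y_c = h_c/sinθ = 3.55567/0.868632 = 4.09341 m.
The centroid lies 0.78/2 = 0.39 m below the top edge, so the top edge sits at y_top = 4.09341 − 0.39 = 3.70341 m along the incline.

y_top ≈ 3.70 m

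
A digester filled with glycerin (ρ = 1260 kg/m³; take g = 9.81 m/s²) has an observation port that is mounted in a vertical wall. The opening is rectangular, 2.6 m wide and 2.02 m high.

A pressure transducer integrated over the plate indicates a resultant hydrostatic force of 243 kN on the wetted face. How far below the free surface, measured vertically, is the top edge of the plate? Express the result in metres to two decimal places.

γ = ρg = 1260 × 9.81 / 1000 = 12.3606 kN/m³.
A = 2.6 × 2.02 = 5.252 m².
From F = γ·h_c·A, the centroid depth is h_c = 243/(12.3606 × 5.252) = 3.74319 m.
The centroid lies 2.02/2 = 1.01 m below the top edge, so the top edge sits at h_top = 3.74319 − 1.01 = 2.73319 m below the surface.

d_top ≈ 2.73 m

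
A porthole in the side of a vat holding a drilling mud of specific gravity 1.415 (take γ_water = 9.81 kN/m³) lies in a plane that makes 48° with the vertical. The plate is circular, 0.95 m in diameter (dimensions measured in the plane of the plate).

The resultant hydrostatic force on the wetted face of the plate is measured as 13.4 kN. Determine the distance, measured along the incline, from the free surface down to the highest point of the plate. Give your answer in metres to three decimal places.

y_top ≈ 1.560 m

γ = 1.415 × 9.81 = 13.88115 kN/m³.
A = π(0.475)² = 0.708822 m².
From F = γ·h_c·A, the centroid depth is h_c = 13.4/(13.88115 × 0.708822) = 1.36189 m.
The plate makes 48° with the vertical, i.e. θ = 90° − 48° = 42° to the horizontal. Measuring y along the incline from the free-surface line, vertical depth h = y·sinθ with sinθ = 0.669131.
Along the incline, y_c = h_c/sinθ = 1.36189/0.669131 = 2.03531 m.
The centroid is at the centre, 0.475 m below the top of the plate, so the highest point sits at y_top = 2.03531 − 0.475 = 1.56031 m along the incline.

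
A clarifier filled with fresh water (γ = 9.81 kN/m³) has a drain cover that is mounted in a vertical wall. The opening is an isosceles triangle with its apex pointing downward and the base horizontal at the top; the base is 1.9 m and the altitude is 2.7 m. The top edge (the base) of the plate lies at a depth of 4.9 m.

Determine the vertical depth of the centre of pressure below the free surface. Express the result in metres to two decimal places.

γ = 9.81 kN/m³.
With the apex down, the centroid sits h/3 = 2.7/3 = 0.9 m below the base (the top edge), so the centroid depth is h_c = 4.9 + 0.9 = 5.8 m.
A = ½ × 1.9 × 2.7 = 2.565 m².
Resultant F = γ·h_c·A = 9.81 × 5.8 × 2.565 = 145.943 kN.
I_c = b·h³/36 = 1.9 × 2.7³/36 = 1.03883 m⁴.
Centre of pressure: y_p = y_c + I_c/(y_c·A) = 5.8 + 1.03883/(5.8 × 2.565) = 5.8 + 0.0698279 = 5.86983 m along the plane.

h_p = 5.87 m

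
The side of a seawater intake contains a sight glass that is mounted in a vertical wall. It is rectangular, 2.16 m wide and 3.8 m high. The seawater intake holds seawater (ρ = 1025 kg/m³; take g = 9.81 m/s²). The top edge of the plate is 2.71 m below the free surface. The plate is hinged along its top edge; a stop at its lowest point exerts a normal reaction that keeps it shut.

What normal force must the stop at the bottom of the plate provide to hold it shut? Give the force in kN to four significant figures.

γ = ρg = 1025 × 9.81 / 1000 = 10.05525 kN/m³.
The centroid lies 3.8/2 = 1.9 m below the top edge, so the centroid depth is h_c = 2.71 + 1.9 = 4.61 m.
A = 2.16 × 3.8 = 8.208 m².
Resultant F = γ·h_c·A = 10.05525 × 4.61 × 8.208 = 380.479 kN.
I_c = b·h³/12 = 2.16 × 3.8³/12 = 9.87696 m⁴.
Centre of pressure: y_p = y_c + I_c/(y_c·A) = 4.61 + 9.87696/(4.61 × 8.208) = 4.61 + 0.261027 = 4.87103 m along the plane.
The resultant acts 1.9 + 0.261027 = 2.16103 m (along the plate) below the hinge at the top edge, so the moment about the hinge is M = F × 2.16103 = 380.479 × 2.16103 = 822.227 kN·m.
A normal force at the bottom, 3.8 m from the hinge, must supply this moment: P = 822.227/3.8 = 216.376 kN.

P ≈ 216.4 kN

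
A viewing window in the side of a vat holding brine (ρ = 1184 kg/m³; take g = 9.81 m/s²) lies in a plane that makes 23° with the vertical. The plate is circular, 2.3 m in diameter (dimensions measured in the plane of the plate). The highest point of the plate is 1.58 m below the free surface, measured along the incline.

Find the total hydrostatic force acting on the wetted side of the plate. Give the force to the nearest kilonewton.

F ≈ 121 kN

γ = ρg = 1184 × 9.81 / 1000 = 11.61504 kN/m³.
The plate makes 23° with the vertical, i.e. θ = 90° − 23° = 67° to the horizontal. Measuring y along the incline from the free-surface line, vertical depth h = y·sinθ with sinθ = 0.920505.
The centroid is at the centre, 1.15 m below the top of the plate, so y_c = 1.58 + 1.15 = 2.73 m and h_c = 2.73 × 0.920505 = 2.51298 m.
A = π(1.15)² = 4.15476 m².
Resultant F = γ·h_c·A = 11.61504 × 2.51298 × 4.15476 = 121.271 kN.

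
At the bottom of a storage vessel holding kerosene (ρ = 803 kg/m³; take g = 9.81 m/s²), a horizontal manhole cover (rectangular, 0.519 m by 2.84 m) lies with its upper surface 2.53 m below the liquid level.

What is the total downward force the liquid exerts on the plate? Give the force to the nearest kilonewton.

F ≈ 29 kN

γ = ρg = 803 × 9.81 / 1000 = 7.87743 kN/m³.
The plate is horizontal, so pressure is uniform at p = γ·h = 7.87743 × 2.53 = 19.9299 kN/m².
A = 0.519 × 2.84 = 1.47396 m².
F = p·A = 19.9299 × 1.47396 = 29.3759 kN.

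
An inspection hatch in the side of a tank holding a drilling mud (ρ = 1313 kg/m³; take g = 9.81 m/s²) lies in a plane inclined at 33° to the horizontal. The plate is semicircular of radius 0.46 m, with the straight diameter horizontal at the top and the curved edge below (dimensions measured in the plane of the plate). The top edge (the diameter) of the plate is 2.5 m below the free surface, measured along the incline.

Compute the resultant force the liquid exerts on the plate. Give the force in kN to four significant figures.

γ = ρg = 1313 × 9.81 / 1000 = 12.88053 kN/m³.
Let θ = 33° be the plate's angle to the horizontal; measure y along the incline from where the plane meets the free surface. Vertical depth h = y·sinθ with sinθ = 0.544639.
The centroid of a semicircle lies 4r/(3π) = 0.19523 m from the diameter, here below the top edge, so y_c = 2.5 + 0.19523 = 2.69523 m and h_c = 2.69523 × 0.544639 = 1.46793 m.
A = πr²/2 = π × 0.46²/2 = 0.332381 m².
Resultant F = γ·h_c·A = 12.88053 × 1.46793 × 0.332381 = 6.28457 kN.

F ≈ 6.285 kN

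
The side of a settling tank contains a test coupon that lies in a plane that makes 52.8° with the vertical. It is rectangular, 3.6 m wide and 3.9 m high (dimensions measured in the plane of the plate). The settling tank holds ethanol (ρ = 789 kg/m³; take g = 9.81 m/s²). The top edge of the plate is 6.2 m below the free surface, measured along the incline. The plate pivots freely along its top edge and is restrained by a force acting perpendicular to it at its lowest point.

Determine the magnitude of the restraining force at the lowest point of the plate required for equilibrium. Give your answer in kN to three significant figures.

P ≈ 289 kN

γ = ρg = 789 × 9.81 / 1000 = 7.74009 kN/m³.
The plate makes 52.8° with the vertical, i.e. θ = 90° − 52.8° = 37.2° to the horizontal. Measuring y along the incline from the free-surface line, vertical depth h = y·sinθ with sinθ = 0.604599.
The centroid lies 3.9/2 = 1.95 m below the top edge, so y_c = 6.2 + 1.95 = 8.15 m and h_c = 8.15 × 0.604599 = 4.92748 m.
A = 3.6 × 3.9 = 14.04 m².
Resultant F = γ·h_c·A = 7.74009 × 4.92748 × 14.04 = 535.474 kN.
I_c = b·h³/12 = 3.6 × 3.9³/12 = 17.7957 m⁴.
Centre of pressure: y_p = y_c + I_c/(y_c·A) = 8.15 + 17.7957/(8.15 × 14.04) = 8.15 + 0.155521 = 8.30552 m along the plane.
The resultant acts 1.95 + 0.155521 = 2.10552 m (along the plate) below the hinge at the top edge, so the moment about the hinge is M = F × 2.10552 = 535.474 × 2.10552 = 1127.45 kN·m.
A normal force at the bottom, 3.9 m from the hinge, must supply this moment: P = 1127.45/3.9 = 289.09 kN.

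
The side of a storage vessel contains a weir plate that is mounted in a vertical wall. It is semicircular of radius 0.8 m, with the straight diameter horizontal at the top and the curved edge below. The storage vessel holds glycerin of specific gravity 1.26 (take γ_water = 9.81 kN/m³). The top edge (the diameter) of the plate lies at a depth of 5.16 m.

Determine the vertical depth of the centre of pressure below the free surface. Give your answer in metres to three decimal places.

γ = 1.26 × 9.81 = 12.3606 kN/m³.
The centroid of a semicircle lies 4r/(3π) = 0.339531 m from the diameter, here below the top edge, so the centroid depth is h_c = 5.16 + 0.339531 = 5.49953 m.
A = πr²/2 = π × 0.8²/2 = 1.00531 m².
Resultant F = γ·h_c·A = 12.3606 × 5.49953 × 1.00531 = 68.3385 kN.
I_c = (π/8 − 8/(9π))·r⁴ = 0.109757 × 0.8⁴ = 0.0449565 m⁴.
Centre of pressure: y_p = y_c + I_c/(y_c·A) = 5.49953 + 0.0449565/(5.49953 × 1.00531) = 5.49953 + 0.00813143 = 5.50766 m along the plane.

h_p = 5.508 m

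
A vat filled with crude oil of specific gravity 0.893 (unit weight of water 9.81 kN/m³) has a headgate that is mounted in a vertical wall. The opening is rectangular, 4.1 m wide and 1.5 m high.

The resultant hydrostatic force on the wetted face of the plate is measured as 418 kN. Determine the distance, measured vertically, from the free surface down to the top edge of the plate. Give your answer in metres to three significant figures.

γ = 0.893 × 9.81 = 8.76033 kN/m³.
A = 4.1 × 1.5 = 6.15 m².
From F = γ·h_c·A, the centroid depth is h_c = 418/(8.76033 × 6.15) = 7.75855 m.
The centroid lies 1.5/2 = 0.75 m below the top edge, so the top edge sits at h_top = 7.75855 − 0.75 = 7.00855 m below the surface.

d_top ≈ 7.01 m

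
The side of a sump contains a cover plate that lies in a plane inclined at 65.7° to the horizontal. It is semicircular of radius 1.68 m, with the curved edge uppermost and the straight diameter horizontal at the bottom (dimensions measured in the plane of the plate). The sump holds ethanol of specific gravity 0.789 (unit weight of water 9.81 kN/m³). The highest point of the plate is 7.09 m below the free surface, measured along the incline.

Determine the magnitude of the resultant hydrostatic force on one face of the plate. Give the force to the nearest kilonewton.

γ = 0.789 × 9.81 = 7.74009 kN/m³.
Let θ = 65.7° be the plate's angle to the horizontal; measure y along the incline from where the plane meets the free surface. Vertical depth h = y·sinθ with sinθ = 0.911403.
The centroid lies 4r/(3π) = 0.713014 m above the diameter, so r − 4r/(3π) = 1.68 − 0.713014 = 0.966986 m below the topmost point, so y_c = 7.09 + 0.966986 = 8.05699 m and h_c = 8.05699 × 0.911403 = 7.34316 m.
A = πr²/2 = π × 1.68²/2 = 4.43342 m².
Resultant F = γ·h_c·A = 7.74009 × 7.34316 × 4.43342 = 251.981 kN.

F ≈ 252 kN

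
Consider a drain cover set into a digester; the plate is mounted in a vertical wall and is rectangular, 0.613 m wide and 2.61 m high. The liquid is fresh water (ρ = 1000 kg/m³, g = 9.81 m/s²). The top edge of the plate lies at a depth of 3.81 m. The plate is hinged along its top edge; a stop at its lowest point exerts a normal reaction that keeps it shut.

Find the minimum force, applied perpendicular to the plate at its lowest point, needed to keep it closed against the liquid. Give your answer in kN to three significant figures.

γ = ρg = 1000 × 9.81 = 9810 N/m³ = 9.81 kN/m³.
The centroid lies 2.61/2 = 1.305 m below the top edge, so the centroid depth is h_c = 3.81 + 1.305 = 5.115 m.
A = 0.613 × 2.61 = 1.59993 m².
Resultant F = γ·h_c·A = 9.81 × 5.115 × 1.59993 = 80.2815 kN.
I_c = b·h³/12 = 0.613 × 2.61³/12 = 0.90824 m⁴.
Centre of pressure: y_p = y_c + I_c/(y_c·A) = 5.115 + 0.90824/(5.115 × 1.59993) = 5.115 + 0.110982 = 5.22598 m along the plane.
The resultant acts 1.305 + 0.110982 = 1.41598 m (along the plate) below the hinge at the top edge, so the moment about the hinge is M = F × 1.41598 = 80.2815 × 1.41598 = 113.677 kN·m.
A normal force at the bottom, 2.61 m from the hinge, must supply this moment: P = 113.677/2.61 = 43.5544 kN.

P ≈ 43.6 kN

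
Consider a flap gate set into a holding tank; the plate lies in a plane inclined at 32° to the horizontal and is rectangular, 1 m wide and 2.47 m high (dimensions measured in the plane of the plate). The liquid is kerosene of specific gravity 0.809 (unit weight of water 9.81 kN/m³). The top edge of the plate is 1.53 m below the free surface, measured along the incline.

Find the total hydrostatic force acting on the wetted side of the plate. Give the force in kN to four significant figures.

γ = 0.809 × 9.81 = 7.93629 kN/m³.
Let θ = 32° be the plate's angle to the horizontal; measure y along the incline from where the plane meets the free surface. Vertical depth h = y·sinθ with sinθ = 0.529919.
The centroid lies 2.47/2 = 1.235 m below the top edge, so y_c = 1.53 + 1.235 = 2.765 m and h_c = 2.765 × 0.529919 = 1.46523 m.
A = 1 × 2.47 = 2.47 m².
Resultant F = γ·h_c·A = 7.93629 × 1.46523 × 2.47 = 28.7224 kN.

F ≈ 28.72 kN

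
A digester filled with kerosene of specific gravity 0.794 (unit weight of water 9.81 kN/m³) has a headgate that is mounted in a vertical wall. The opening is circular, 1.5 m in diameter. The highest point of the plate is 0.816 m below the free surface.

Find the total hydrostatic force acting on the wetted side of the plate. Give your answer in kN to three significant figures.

γ = 0.794 × 9.81 = 7.78914 kN/m³.
The centroid is at the centre, 0.75 m below the top of the plate, so the centroid depth is h_c = 0.816 + 0.75 = 1.566 m.
A = π(0.75)² = 1.76715 m².
Resultant F = γ·h_c·A = 7.78914 × 1.566 × 1.76715 = 21.5553 kN.

F ≈ 21.6 kN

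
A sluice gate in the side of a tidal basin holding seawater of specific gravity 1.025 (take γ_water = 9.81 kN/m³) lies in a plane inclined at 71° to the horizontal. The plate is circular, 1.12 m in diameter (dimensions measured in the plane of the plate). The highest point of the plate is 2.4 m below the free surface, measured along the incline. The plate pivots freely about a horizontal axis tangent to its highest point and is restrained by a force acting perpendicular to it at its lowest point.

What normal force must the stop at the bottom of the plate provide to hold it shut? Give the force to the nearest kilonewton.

γ = 1.025 × 9.81 = 10.05525 kN/m³.
Let θ = 71° be the plate's angle to the horizontal; measure y along the incline from where the plane meets the free surface. Vertical depth h = y·sinθ with sinθ = 0.945519.
The centroid is at the centre, 0.56 m below the top of the plate, so y_c = 2.4 + 0.56 = 2.96 m and h_c = 2.96 × 0.945519 = 2.79874 m.
A = π(0.56)² = 0.985203 m².
Resultant F = γ·h_c·A = 10.05525 × 2.79874 × 0.985203 = 27.7256 kN.
I_c = πr⁴/4 = π × 0.56⁴/4 = 0.07724 m⁴.
Centre of pressure: y_p = y_c + I_c/(y_c·A) = 2.96 + 0.07724/(2.96 × 0.985203) = 2.96 + 0.0264865 = 2.98649 m along the plane.
The resultant acts 0.56 + 0.0264865 = 0.586487 m (along the plate) below the hinge at the top edge, so the moment about the hinge is M = F × 0.586487 = 27.7256 × 0.586487 = 16.2607 kN·m.
A normal force at the bottom, 1.12 m from the hinge, must supply this moment: P = 16.2607/1.12 = 14.5185 kN.

P ≈ 15 kN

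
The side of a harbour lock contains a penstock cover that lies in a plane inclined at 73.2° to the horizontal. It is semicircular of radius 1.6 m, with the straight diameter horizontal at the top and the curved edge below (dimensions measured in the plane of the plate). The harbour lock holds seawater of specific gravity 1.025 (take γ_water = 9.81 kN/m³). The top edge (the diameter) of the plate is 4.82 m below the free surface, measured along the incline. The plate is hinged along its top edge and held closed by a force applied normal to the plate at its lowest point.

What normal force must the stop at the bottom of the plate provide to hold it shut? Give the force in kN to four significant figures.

γ = 1.025 × 9.81 = 10.05525 kN/m³.
Let θ = 73.2° be the plate's angle to the horizontal; measure y along the incline from where the plane meets the free surface. Vertical depth h = y·sinθ with sinθ = 0.957319.
The centroid of a semicircle lies 4r/(3π) = 0.679061 m from the diameter, here below the top edge, so y_c = 4.82 + 0.679061 = 5.49906 m and h_c = 5.49906 × 0.957319 = 5.26435 m.
A = πr²/2 = π × 1.6²/2 = 4.02124 m².
Resultant F = γ·h_c·A = 10.05525 × 5.26435 × 4.02124 = 212.862 kN.
I_c = (π/8 − 8/(9π))·r⁴ = 0.109757 × 1.6⁴ = 0.719303 m⁴.
Centre of pressure: y_p = y_c + I_c/(y_c·A) = 5.49906 + 0.719303/(5.49906 × 4.02124) = 5.49906 + 0.0325285 = 5.53159 m along the plane.
The resultant acts 0.679061 + 0.0325285 = 0.711589 m (along the plate) below the hinge at the top edge, so the moment about the hinge is M = F × 0.711589 = 212.862 × 0.711589 = 151.47 kN·m.
A normal force at the bottom, 1.6 m from the hinge, must supply this moment: P = 151.47/1.6 = 94.6687 kN.

P ≈ 94.67 kN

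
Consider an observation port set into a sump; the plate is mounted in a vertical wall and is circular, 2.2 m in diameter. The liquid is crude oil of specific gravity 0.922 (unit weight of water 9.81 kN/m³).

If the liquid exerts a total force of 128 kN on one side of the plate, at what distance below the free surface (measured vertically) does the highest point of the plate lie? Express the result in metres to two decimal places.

d_top ≈ 2.62 m

γ = 0.922 × 9.81 = 9.04482 kN/m³.
A = π(1.1)² = 3.80133 m².
From F = γ·h_c·A, the centroid depth is h_c = 128/(9.04482 × 3.80133) = 3.72284 m.
The centroid is at the centre, 1.1 m below the top of the plate, so the highest point sits at h_top = 3.72284 − 1.1 = 2.62284 m below the surface.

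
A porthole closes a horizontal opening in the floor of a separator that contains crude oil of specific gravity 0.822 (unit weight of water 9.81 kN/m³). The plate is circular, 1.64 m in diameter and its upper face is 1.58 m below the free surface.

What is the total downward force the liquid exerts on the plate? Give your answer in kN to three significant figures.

γ = 0.822 × 9.81 = 8.06382 kN/m³.
The plate is horizontal, so pressure is uniform at p = γ·h = 8.06382 × 1.58 = 12.7408 kN/m².
A = π(0.82)² = 2.11241 m².
F = p·A = 12.7408 × 2.11241 = 26.9138 kN.

F ≈ 26.9 kN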